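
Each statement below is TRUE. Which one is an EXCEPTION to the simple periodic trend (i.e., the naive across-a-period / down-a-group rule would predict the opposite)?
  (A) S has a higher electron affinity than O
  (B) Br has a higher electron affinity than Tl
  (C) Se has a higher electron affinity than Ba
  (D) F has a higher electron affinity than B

The general trend: electron affinity increases across a period and decreases down a group.
(A) S (period 3, group 16) vs O (period 2, group 16): the stated order contradicts the simple trend.
(B) Br (period 4, group 17) vs Tl (period 6, group 13): the stated order agrees with the simple trend.
(C) Se (period 4, group 16) vs Ba (period 6, group 2): the stated order agrees with the simple trend.
(D) F (period 2, group 17) vs B (period 2, group 13): the stated order agrees with the simple trend.
The exception is (A): the compact 2p subshell of O repels the added electron more than S's larger 3p does.

(A)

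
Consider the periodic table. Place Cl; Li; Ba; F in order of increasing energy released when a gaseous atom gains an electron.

Ba < Li < F < Cl

Li is in period 2, group 1; F is in period 2, group 17; Cl is in period 3, group 17; Ba is in period 6, group 2.
EA tends to increase across a period and decrease down a group, though the pattern is less regular than for IE or radius.
Here both period and group differ, so the two effects have to be weighed against each other.
Li > Ba: period and group pull opposite ways; the down-group shift dominates (60 vs 14 kJ/mol).
F > Li: F lies to the right of Li in period 2, so the across-period effect alone puts F higher.
Cl > F: this pair runs against the simple trend — see the exception note.
Note the exception: Cl has a higher electron affinity than F, contrary to the simple trend — F's small 2p subshell makes the incoming electron feel strong e⁻–e⁻ repulsion, so Cl actually releases more energy on gaining an electron.
For reference (kJ/mol): Li 60, F 328, Cl 349, Ba 14.
So from lowest to highest: Ba < Li < F < Cl.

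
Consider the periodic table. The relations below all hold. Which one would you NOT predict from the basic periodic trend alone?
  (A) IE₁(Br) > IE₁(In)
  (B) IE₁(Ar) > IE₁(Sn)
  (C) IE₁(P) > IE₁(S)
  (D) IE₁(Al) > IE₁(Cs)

The general trend: first ionization energy increases across a period and decreases down a group.
(A) Br (period 4, group 17) vs In (period 5, group 13): the stated order agrees with the simple trend.
(B) Ar (period 3, group 18) vs Sn (period 5, group 14): the stated order agrees with the simple trend.
(C) P (period 3, group 15) vs S (period 3, group 16): the stated order contradicts the simple trend.
(D) Al (period 3, group 13) vs Cs (period 6, group 1): the stated order agrees with the simple trend.
The exception is (C): S (3p⁴) ionizes more easily than half-filled P (3p³) because the paired 3p electron in S is pushed out by e⁻–e⁻ repulsion.

(C)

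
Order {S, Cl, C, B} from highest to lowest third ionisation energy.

C, Cl, B, S

The third ionization energy removes an electron from the +2 ion. For each element: S²⁺ still has 4 valence electrons; Cl²⁺ still has 5 valence electrons; C²⁺ still has 2 valence electrons; B²⁺ still has 1 valence electron.
All are still removing valence electrons, so compare the +2 ions as you would atoms: IE_3 generally rises across a period (higher Z_eff) and falls down a group (larger shell), subject to the usual subshell exceptions.
Valence configurations: S²⁺ [Ne]3s²3p², Cl²⁺ [Ne]3s²3p³, C²⁺ [He]2s², B²⁺ [He]2s¹.
The numbers (kJ/mol): S 3357, Cl 3822, C 4620, B 3660.
Putting it together, IE_3: S < B < Cl < C.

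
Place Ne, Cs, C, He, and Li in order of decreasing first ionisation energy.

He is in period 1, group 18; Li is in period 2, group 1; C is in period 2, group 14; Ne is in period 2, group 18; Cs is in period 6, group 1.
Across a period the outer electron is held more tightly (higher IE₁); down a group it sits in a higher shell, more shielded, and comes off more easily.
These span different periods and groups, so the two trends combine.
Li > Cs: they share group 1; the group trend gives Li the larger value.
C > Li: both are in period 2; the period trend gives C the larger value.
Ne > C: Ne lies to the right of C in period 2, so the across-period effect alone puts Ne higher.
He > Ne: they share group 18; the group trend gives He the larger value.
For reference (kJ/mol): He 2372, Li 520, C 1086, Ne 2081, Cs 376.
So from highest to lowest: He > Ne > C > Li > Cs.

He, Ne, C, Li, Cs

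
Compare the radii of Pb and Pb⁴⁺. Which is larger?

Pb

Forming Pb⁴⁺ removes 4 electrons from Pb. Fewer electrons for the same nuclear charge means less shielding and a higher Z_eff on the remaining electrons.
A cation is smaller than its parent atom: Pb⁴⁺ < Pb.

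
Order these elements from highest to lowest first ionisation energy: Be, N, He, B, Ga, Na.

He > N > Be > B > Ga > Na

He is in period 1, group 18; Be is in period 2, group 2; B is in period 2, group 13; N is in period 2, group 15; Na is in period 3, group 1; Ga is in period 4, group 13.
IE₁ increases left→right with effective nuclear charge and decreases top→bottom as the valence shell moves farther out.
Here both period and group differ, so the two effects have to be weighed against each other.
Ga > Na: the two effects oppose for this pair; the across-period effect wins (579 vs 496 kJ/mol).
B > Ga: they share group 13; the group trend gives B the larger value.
Be > B: this pair runs against the simple trend — see the exception note.
N > Be: both are in period 2; the period trend gives N the larger value.
He > N: relative to N, both the across-period and down-group shifts push He's first ionization energy up.
Note the exception: Be has a higher first ionization energy than B, contrary to the simple trend — removing B's lone 2p electron is easier than breaking Be's filled 2s².
Approximate values (kJ/mol): He 2372, Be 900, B 801, N 1402, Na 496, Ga 579.
So from highest to lowest: He > N > Be > B > Ga > Na.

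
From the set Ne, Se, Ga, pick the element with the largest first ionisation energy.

Ne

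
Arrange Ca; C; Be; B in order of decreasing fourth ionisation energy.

B > Be > Ca > C

IE_4 is the cost of taking one more electron from the +3 cation: Ca³⁺ is already 1 electron into the core; C³⁺ still has 1 valence electron; Be³⁺ is already 1 electron into the core; B³⁺ is the bare [He] core.
Pulling an electron out of a noble-gas core costs far more than removing a remaining valence electron, so Ca, Be and B sit at the high end of IE_4.
Tabulated IE_4 (kJ/mol): Ca 6491, C 6223, Be 21007, B 25026.
Overall IE_4 order: C < Ca < Be < B.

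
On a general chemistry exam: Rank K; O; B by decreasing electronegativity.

B is in period 2, group 13; O is in period 2, group 16; K is in period 4, group 1.
Electronegativity increases across a period and decreases down a group, tracking effective nuclear charge and atomic size.
Here both period and group differ, so the two effects have to be weighed against each other.
B > K: relative to K, both the across-period and down-group shifts push B's electronegativity up.
O > B: both are in period 2; the period trend gives O the larger value.
Approximate values (Pauling): B 2.04, O 3.44, K 0.82.
So from highest to lowest: O > B > K.

O > B > K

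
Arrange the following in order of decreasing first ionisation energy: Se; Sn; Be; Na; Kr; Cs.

Kr > Se > Be > Sn > Na > Cs

Be is in period 2, group 2; Na is in period 3, group 1; Se is in period 4, group 16; Kr is in period 4, group 18; Sn is in period 5, group 14; Cs is in period 6, group 1.
First ionization energy rises across a period (greater Z_eff holds electrons more tightly) and falls down a group (valence electrons are farther from the nucleus).
Neither a single period nor a single group — weigh both effects.
Na > Cs: Na sits above Cs in group 1, so the down-group effect alone puts Na higher.
Sn > Na: the two effects oppose for this pair; the across-period effect wins (709 vs 496 kJ/mol).
Be > Sn: the two effects oppose for this pair; the down-group effect wins (900 vs 709 kJ/mol).
Se > Be: the two effects oppose for this pair; the across-period effect wins (941 vs 900 kJ/mol).
Kr > Se: Kr lies to the right of Se in period 4, so the across-period effect alone puts Kr higher.
Tabulated first ionization energy (kJ/mol): Be 900, Na 496, Se 941, Kr 1351, Sn 709, Cs 376.
So from highest to lowest: Kr > Se > Be > Sn > Na > Cs.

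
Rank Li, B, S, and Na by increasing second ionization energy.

S < B < Na < Li

Consider each +1 ion: Li⁺ is the bare [He] core; B⁺ still has 2 valence electrons; S⁺ still has 5 valence electrons; Na⁺ is the bare [Ne] core.
Pulling an electron out of a noble-gas core costs far more than removing a remaining valence electron, so Na and Li sit at the high end of IE_2.
Valence configurations: B⁺ [He]2s², S⁺ [Ne]3s²3p³.
The numbers (kJ/mol): Li 7298, B 2427, S 2252, Na 4562.
So the second ionization energies run S < B < Na < Li.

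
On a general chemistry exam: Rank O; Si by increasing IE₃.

Si < O

Consider each +2 ion: O²⁺ still has 4 valence electrons; Si²⁺ still has 2 valence electrons.
All are still removing valence electrons, so compare the +2 ions as you would atoms: IE_3 generally rises across a period (higher Z_eff) and falls down a group (larger shell), subject to the usual subshell exceptions.
Valence configurations: O²⁺ [He]2s²2p², Si²⁺ [Ne]3s².
The numbers (kJ/mol): O 5300, Si 3232.
Overall IE_3 order: Si < O.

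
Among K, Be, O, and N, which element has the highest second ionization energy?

O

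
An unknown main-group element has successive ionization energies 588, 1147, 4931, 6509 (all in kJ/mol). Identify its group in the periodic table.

Look for the largest jump between consecutive ionization energies: IE3/IE2 ≈ 4.3, far larger than any earlier ratio.
That jump marks the point where a core electron is being removed. So the atom has 2 valence electrons.
A main-group element with 2 valence electrons is in group 2.

Group 2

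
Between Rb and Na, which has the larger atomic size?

Rb

Na is in period 3, group 1; Rb is in period 5, group 1.
Across a period the added protons contract the valence shell; down a group each new principal shell makes the atom larger.
All are in group 1, so atomic radius increases down the group.
So Rb has the larger atomic size (Rb > Na).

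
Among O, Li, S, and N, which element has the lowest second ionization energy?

IE_2 is the cost of taking one more electron from the +1 cation: O⁺ still has 5 valence electrons; Li⁺ is the bare [He] core; S⁺ still has 5 valence electrons; N⁺ still has 4 valence electrons.
Breaking into a closed-shell core is much more expensive than removing a leftover valence electron — Li has the largest IE_2 here.
Valence configurations: O⁺ [He]2s²2p³, S⁺ [Ne]3s²3p³, N⁺ [He]2s²2p².
Approximate IE_2 values (kJ/mol): O 3388, Li 7298, S 2252, N 2856.
Hence IE_2: S < N < O < Li.

S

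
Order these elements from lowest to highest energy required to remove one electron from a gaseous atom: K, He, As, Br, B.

K < B < As < Br < He

He is in period 1, group 18; B is in period 2, group 13; K is in period 4, group 1; As is in period 4, group 15; Br is in period 4, group 17.
IE₁ increases left→right with effective nuclear charge and decreases top→bottom as the valence shell moves farther out.
Here both period and group differ, so the two effects have to be weighed against each other.
B > K: both effects reinforce here, so B is clearly the higher of the two.
As > B: the two effects oppose for this pair; the across-period effect wins (947 vs 801 kJ/mol).
Br > As: Br lies to the right of As in period 4, so the across-period effect alone puts Br higher.
He > Br: both effects reinforce here, so He is clearly the higher of the two.
Approximate values (kJ/mol): He 2372, B 801, K 419, As 947, Br 1140.
So from lowest to highest: K < B < As < Br < He.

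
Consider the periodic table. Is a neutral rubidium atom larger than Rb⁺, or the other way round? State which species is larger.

Rb

Forming Rb⁺ removes 1 electron from Rb. Fewer electrons for the same nuclear charge means less shielding and a higher Z_eff on the remaining electrons, and for main-group metals the entire outer shell is lost.
A cation is smaller than its parent atom: Rb⁺ < Rb.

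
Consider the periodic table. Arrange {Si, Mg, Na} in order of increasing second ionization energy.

The second ionization energy removes an electron from the +1 ion. For each element: Si⁺ still has 3 valence electrons; Mg⁺ still has 1 valence electron; Na⁺ is the bare [Ne] core.
Pulling an electron out of a noble-gas core costs far more than removing a remaining valence electron, so Na sits at the high end of IE_2.
Valence configurations: Si⁺ [Ne]3s²3p¹, Mg⁺ [Ne]3s¹.
Tabulated IE_2 (kJ/mol): Si 1577, Mg 1451, Na 4562.
Putting it together, IE_2: Mg < Si < Na.

Mg < Si < Na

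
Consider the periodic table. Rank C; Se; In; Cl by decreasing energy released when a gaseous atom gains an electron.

Cl > Se > C > In

Adding an electron releases more energy for atoms nearer the top right (short of the noble gases).
Here both period and group differ, so the two effects have to be weighed against each other.
C > In: relative to In, both the across-period and down-group shifts push C's electron affinity up.
Se > C: the two effects oppose for this pair; the across-period effect wins (195 vs 122 kJ/mol).
Cl > Se: both effects reinforce here, so Cl is clearly the higher of the two.
Tabulated electron affinity (kJ/mol): C 122, Cl 349, Se 195, In 29.
So from highest to lowest: Cl > Se > C > In.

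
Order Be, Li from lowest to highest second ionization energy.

Be < Li

The second ionization energy removes an electron from the +1 ion. For each element: Be⁺ still has 1 valence electron; Li⁺ is the bare [He] core.
Core electrons are held far more tightly than valence electrons, so Li tops the IE_2 order.
Approximate IE_2 values (kJ/mol): Be 1757, Li 7298.
Hence IE_2: Be < Li.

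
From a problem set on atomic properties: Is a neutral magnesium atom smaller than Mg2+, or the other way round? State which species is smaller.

Forming Mg2+ removes 2 electrons from Mg. Fewer electrons for the same nuclear charge means less shielding and a higher Z_eff on the remaining electrons, and for main-group metals the entire outer shell is lost.
A cation is smaller than its parent atom: Mg2+ < Mg.

Mg2+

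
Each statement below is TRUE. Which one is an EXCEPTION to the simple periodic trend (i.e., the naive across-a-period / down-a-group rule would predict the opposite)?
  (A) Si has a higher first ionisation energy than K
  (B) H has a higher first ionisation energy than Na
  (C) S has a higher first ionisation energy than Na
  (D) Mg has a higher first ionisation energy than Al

(D)

The general trend: first ionisation energy increases across a period and decreases down a group.
(A) Si (period 3, group 14) vs K (period 4, group 1): the stated order agrees with the simple trend.
(B) H (period 1, group 1) vs Na (period 3, group 1): the stated order agrees with the simple trend.
(C) S (period 3, group 16) vs Na (period 3, group 1): the stated order agrees with the simple trend.
(D) Mg (period 3, group 2) vs Al (period 3, group 13): the stated order contradicts the simple trend.
The exception is (D): Al's single 3p electron is easier to remove than one from Mg's filled 3s².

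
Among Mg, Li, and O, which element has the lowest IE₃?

The third ionization energy removes an electron from the +2 ion. For each element: Mg²⁺ is the bare [Ne] core; Li²⁺ is already 1 electron into the core; O²⁺ still has 4 valence electrons.
Core electrons are held far more tightly than valence electrons, so Mg and Li top the IE_3 order.
Approximate IE_3 values (kJ/mol): Mg 7733, Li 11815, O 5300.
Overall IE_3 order: O < Mg < Li.

O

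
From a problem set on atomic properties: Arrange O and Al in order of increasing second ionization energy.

Consider each +1 ion: O⁺ still has 5 valence electrons; Al⁺ still has 2 valence electrons.
All are still removing valence electrons, so compare the +1 ions as you would atoms: IE_2 generally rises across a period (higher Z_eff) and falls down a group (larger shell), subject to the usual subshell exceptions.
Valence configurations: O⁺ [He]2s²2p³, Al⁺ [Ne]3s².
The numbers (kJ/mol): O 3388, Al 1817.
Putting it together, IE_2: Al < O.

Al < O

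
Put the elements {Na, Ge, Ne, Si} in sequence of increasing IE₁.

Na < Ge < Si < Ne

IE₁ increases left→right with effective nuclear charge and decreases top→bottom as the valence shell moves farther out.
Neither a single period nor a single group — weigh both effects.
Ge > Na: the two effects oppose for this pair; the across-period effect wins (762 vs 496 kJ/mol).
Si > Ge: Si sits above Ge in group 14, so the down-group effect alone puts Si higher.
Ne > Si: both effects reinforce here, so Ne is clearly the higher of the two.
Approximate values (kJ/mol): Ne 2081, Na 496, Si 786, Ge 762.
So from lowest to highest: Na < Ge < Si < Ne.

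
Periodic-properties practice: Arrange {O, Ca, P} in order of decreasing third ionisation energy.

Consider each +2 ion: O²⁺ still has 4 valence electrons; Ca²⁺ is the bare [Ar] core; P²⁺ still has 3 valence electrons.
Usually core removal costs more than valence removal, but here the competition is close: a tightly held n=2 valence electron can cost more to remove than an n=3 core electron, so the actual values have to decide it.
Valence configurations: O²⁺ [He]2s²2p², P²⁺ [Ne]3s²3p¹.
Approximate IE_3 values (kJ/mol): O 5300, Ca 4912, P 2914.
Overall IE_3 order: P < Ca < O.

O, Ca, P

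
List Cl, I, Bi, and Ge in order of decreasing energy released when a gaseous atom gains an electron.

Cl > I > Ge > Bi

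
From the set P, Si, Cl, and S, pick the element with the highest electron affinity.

Cl

Si is in period 3, group 14; P is in period 3, group 15; S is in period 3, group 16; Cl is in period 3, group 17.
Electron affinity generally becomes more exothermic across a period toward the halogens and less exothermic down a group.
All lie in period 3; the across-period trend (electron affinity increases left to right) applies, with the exception below.
Note the exception: Si has a higher electron affinity than P, contrary to the simple trend — adding an electron to P's half-filled 3p³ is unfavourable, so Si (3p²) has the more exothermic EA.
Approximate values (kJ/mol): Si 134, P 72, S 200, Cl 349.
The highest electron affinity among these belongs to Cl.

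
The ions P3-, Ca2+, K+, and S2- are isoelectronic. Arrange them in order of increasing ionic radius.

Ca2+ < K+ < S2- < P3-

All of these have 18 electrons, so size is governed by nuclear charge alone: the more protons, the stronger the pull on the same electron cloud, and the smaller the ion.
Nuclear charges: Ca2+ (Z=20), K+ (Z=19), S2- (Z=16), P3- (Z=15).
Smallest to largest: Ca2+ < K+ < S2- < P3-.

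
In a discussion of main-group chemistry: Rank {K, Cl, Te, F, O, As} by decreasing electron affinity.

Cl, F, Te, O, As, K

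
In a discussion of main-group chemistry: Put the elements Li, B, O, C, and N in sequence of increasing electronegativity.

Li, B, C, N, O

Li is in period 2, group 1; B is in period 2, group 13; C is in period 2, group 14; N is in period 2, group 15; O is in period 2, group 16.
Atoms toward the upper right of the periodic table pull bonding electrons most strongly.
All lie in period 2, so electronegativity increases left to right.
So from lowest to highest: Li < B < C < N < O.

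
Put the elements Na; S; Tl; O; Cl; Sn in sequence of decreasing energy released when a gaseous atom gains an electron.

Cl > S > O > Sn > Na > Tl

Electron affinity generally becomes more exothermic across a period toward the halogens and less exothermic down a group.
Here both period and group differ, so the two effects have to be weighed against each other.
Na > Tl: period and group pull opposite ways; the down-group shift dominates (53 vs 19 kJ/mol).
Sn > Na: the two effects oppose for this pair; the across-period effect wins (107 vs 53 kJ/mol).
O > Sn: relative to Sn, both the across-period and down-group shifts push O's electron affinity up.
S > O: this pair runs against the simple trend — see the exception note.
Cl > S: Cl lies to the right of S in period 3, so the across-period effect alone puts Cl higher.
Note the exception: S has a higher electron affinity than O, contrary to the simple trend — the compact 2p subshell of O repels the added electron more than S's larger 3p does.
Approximate values (kJ/mol): O 141, Na 53, S 200, Cl 349, Sn 107, Tl 19.
So from highest to lowest: Cl > S > O > Sn > Na > Tl.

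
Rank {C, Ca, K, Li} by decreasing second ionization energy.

IE_2 is the cost of taking one more electron from the +1 cation: C⁺ still has 3 valence electrons; Ca⁺ still has 1 valence electron; K⁺ is the bare [Ar] core; Li⁺ is the bare [He] core.
Core electrons are held far more tightly than valence electrons, so K and Li top the IE_2 order.
Valence configurations: C⁺ [He]2s²2p¹, Ca⁺ [Ar]4s¹.
Tabulated IE_2 (kJ/mol): C 2353, Ca 1145, K 3052, Li 7298.
Putting it together, IE_2: Ca < C < K < Li.

Li > K > C > Ca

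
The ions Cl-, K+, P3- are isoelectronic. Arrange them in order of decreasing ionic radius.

P3- > Cl- > K+

All of these have 18 electrons, so size is governed by nuclear charge alone: the more protons, the stronger the pull on the same electron cloud, and the smaller the ion.
Nuclear charges: K+ (Z=19), Cl- (Z=17), P3- (Z=15).
Largest to smallest: P3- > Cl- > K+.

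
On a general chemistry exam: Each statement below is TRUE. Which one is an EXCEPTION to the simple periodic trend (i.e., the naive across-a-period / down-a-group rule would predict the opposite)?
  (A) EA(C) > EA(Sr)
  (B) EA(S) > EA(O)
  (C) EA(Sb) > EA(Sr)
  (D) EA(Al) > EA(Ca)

(B)

The general trend: electron affinity increases across a period and decreases down a group.
(A) C (period 2, group 14) vs Sr (period 5, group 2): the stated order agrees with the simple trend.
(B) S (period 3, group 16) vs O (period 2, group 16): the stated order contradicts the simple trend.
(C) Sb (period 5, group 15) vs Sr (period 5, group 2): the stated order agrees with the simple trend.
(D) Al (period 3, group 13) vs Ca (period 4, group 2): the stated order agrees with the simple trend.
The exception is (B): the compact 2p subshell of O repels the added electron more than S's larger 3p does.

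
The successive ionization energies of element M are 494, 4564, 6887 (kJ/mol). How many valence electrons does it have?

1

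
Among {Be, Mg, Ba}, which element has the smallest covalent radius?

Be

Be is in period 2, group 2; Mg is in period 3, group 2; Ba is in period 6, group 2.
Atomic radius shrinks across a period as nuclear charge pulls the same shell inward, and grows down a group as new shells are added.
All are in group 2, so atomic radius increases down the group.
The smallest covalent radius among these belongs to Be.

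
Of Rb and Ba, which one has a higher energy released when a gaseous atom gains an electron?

Rb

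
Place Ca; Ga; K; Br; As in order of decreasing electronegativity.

Br, As, Ga, Ca, K

K is in period 4, group 1; Ca is in period 4, group 2; Ga is in period 4, group 13; As is in period 4, group 15; Br is in period 4, group 17.
EN rises left→right (higher Z_eff, smaller atoms) and falls top→bottom (larger, more shielded atoms).
All lie in period 4, so electronegativity increases left to right.
So from highest to lowest: Br > As > Ga > Ca > K.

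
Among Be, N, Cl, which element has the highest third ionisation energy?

After 2 electrons have been removed, what remains? Be²⁺ is the bare [He] core; N²⁺ still has 3 valence electrons; Cl²⁺ still has 5 valence electrons.
Core electrons are held far more tightly than valence electrons, so Be tops the IE_3 order.
Valence configurations: N²⁺ [He]2s²2p¹, Cl²⁺ [Ne]3s²3p³.
The numbers (kJ/mol): Be 14849, N 4578, Cl 3822.
So the third ionization energies run Cl < N < Be.

Be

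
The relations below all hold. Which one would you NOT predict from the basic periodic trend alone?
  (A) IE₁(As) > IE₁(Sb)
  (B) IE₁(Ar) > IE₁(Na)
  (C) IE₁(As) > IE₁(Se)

(C)

The general trend: first ionisation energy increases across a period and decreases down a group.
(A) As (period 4, group 15) vs Sb (period 5, group 15): the stated order agrees with the simple trend.
(B) Ar (period 3, group 18) vs Na (period 3, group 1): the stated order agrees with the simple trend.
(C) As (period 4, group 15) vs Se (period 4, group 16): the stated order contradicts the simple trend.
The exception is (C): Se (4p⁴) ionizes more easily than half-filled As (4p³).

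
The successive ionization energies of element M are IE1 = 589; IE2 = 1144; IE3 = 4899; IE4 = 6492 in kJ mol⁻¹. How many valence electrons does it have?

2

Look for the largest jump between consecutive ionization energies: IE3/IE2 ≈ 4.3, far larger than any earlier ratio.
That jump marks the point where a core electron is being removed. So the atom has 2 valence electrons.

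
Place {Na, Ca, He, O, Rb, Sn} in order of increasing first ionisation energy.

Rb < Na < Ca < Sn < O < He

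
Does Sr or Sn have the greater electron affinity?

Sn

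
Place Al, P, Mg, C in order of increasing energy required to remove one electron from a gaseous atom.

Al < Mg < P < C

C is in period 2, group 14; Mg is in period 3, group 2; Al is in period 3, group 13; P is in period 3, group 15.
Across a period the outer electron is held more tightly (higher IE₁); down a group it sits in a higher shell, more shielded, and comes off more easily.
Neither a single period nor a single group — weigh both effects.
Mg > Al: this pair runs against the simple trend — see the exception note.
P > Mg: both are in period 3; the period trend gives P the larger value.
C > P: the two effects oppose for this pair; the down-group effect wins (1086 vs 1012 kJ/mol).
Note the exception: Mg has a higher first ionization energy than Al, contrary to the simple trend — Al's single 3p electron is easier to remove than one from Mg's filled 3s².
Tabulated first ionization energy (kJ/mol): C 1086, Mg 738, Al 578, P 1012.
So from lowest to highest: Al < Mg < P < C.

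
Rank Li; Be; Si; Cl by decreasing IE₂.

Li > Cl > Be > Si

IE_2 is the cost of taking one more electron from the +1 cation: Li⁺ is the bare [He] core; Be⁺ still has 1 valence electron; Si⁺ still has 3 valence electrons; Cl⁺ still has 6 valence electrons.
Core electrons are held far more tightly than valence electrons, so Li tops the IE_2 order.
Valence configurations: Be⁺ [He]2s¹, Si⁺ [Ne]3s²3p¹, Cl⁺ [Ne]3s²3p⁴.
Approximate IE_2 values (kJ/mol): Li 7298, Be 1757, Si 1577, Cl 2298.
Putting it together, IE_2: Si < Be < Cl < Li.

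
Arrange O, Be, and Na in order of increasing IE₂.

After 1 electron has been removed, what remains? O⁺ still has 5 valence electrons; Be⁺ still has 1 valence electron; Na⁺ is the bare [Ne] core.
Pulling an electron out of a noble-gas core costs far more than removing a remaining valence electron, so Na sits at the high end of IE_2.
Valence configurations: O⁺ [He]2s²2p³, Be⁺ [He]2s¹.
Approximate IE_2 values (kJ/mol): O 3388, Be 1757, Na 4562.
Hence IE_2: Be < O < Na.

Be < O < Na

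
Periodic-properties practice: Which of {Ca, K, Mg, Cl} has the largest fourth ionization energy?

Mg

IE_4 is the cost of taking one more electron from the +3 cation: Ca³⁺ is already 1 electron into the core; K³⁺ is already 2 electrons into the core; Mg³⁺ is already 1 electron into the core; Cl³⁺ still has 4 valence electrons.
Core electrons are held far more tightly than valence electrons, so K, Ca and Mg top the IE_4 order.
The numbers (kJ/mol): Ca 6491, K 5877, Mg 10543, Cl 5159.
So the fourth ionization energies run Cl < K < Ca < Mg.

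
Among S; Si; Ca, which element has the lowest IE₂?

Ca

After 1 electron has been removed, what remains? S⁺ still has 5 valence electrons; Si⁺ still has 3 valence electrons; Ca⁺ still has 1 valence electron.
All are still removing valence electrons, so compare the +1 ions as you would atoms: IE_2 generally rises across a period (higher Z_eff) and falls down a group (larger shell), subject to the usual subshell exceptions.
Valence configurations: S⁺ [Ne]3s²3p³, Si⁺ [Ne]3s²3p¹, Ca⁺ [Ar]4s¹.
Tabulated IE_2 (kJ/mol): S 2252, Si 1577, Ca 1145.
Overall IE_2 order: Ca < Si < S.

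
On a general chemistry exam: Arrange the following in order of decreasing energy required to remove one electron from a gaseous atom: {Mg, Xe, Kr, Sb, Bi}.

Kr > Xe > Sb > Mg > Bi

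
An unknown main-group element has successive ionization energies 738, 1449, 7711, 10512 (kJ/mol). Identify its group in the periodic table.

Group 2

Look for the largest jump between consecutive ionization energies: IE3/IE2 ≈ 5.3, far larger than any earlier ratio.
That jump marks the point where a core electron is being removed. So the atom has 2 valence electrons.
A main-group element with 2 valence electrons is in group 2.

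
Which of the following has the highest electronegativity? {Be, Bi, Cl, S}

Be is in period 2, group 2; S is in period 3, group 16; Cl is in period 3, group 17; Bi is in period 6, group 15.
Smaller atoms with higher effective nuclear charge are more electronegative.
Neither a single period nor a single group — weigh both effects.
Bi > Be: the two effects oppose for this pair; the across-period effect wins (2.02 vs 1.57).
S > Bi: relative to Bi, both the across-period and down-group shifts push S's electronegativity up.
Cl > S: Cl lies to the right of S in period 3, so the across-period effect alone puts Cl higher.
Approximate values (Pauling): Be 1.57, S 2.58, Cl 3.16, Bi 2.02.
The highest electronegativity among these belongs to Cl.

Cl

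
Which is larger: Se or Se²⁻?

Se²⁻

Forming Se²⁻ adds 2 electrons to Se. More electron–electron repulsion in the same shell, with unchanged nuclear charge, lets the cloud expand.
An anion is larger than its parent atom: Se²⁻ > Se.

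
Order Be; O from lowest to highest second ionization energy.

Consider each +1 ion: Be⁺ still has 1 valence electron; O⁺ still has 5 valence electrons.
All are still removing valence electrons, so compare the +1 ions as you would atoms: IE_2 generally rises across a period (higher Z_eff) and falls down a group (larger shell), subject to the usual subshell exceptions.
Valence configurations: Be⁺ [He]2s¹, O⁺ [He]2s²2p³.
The numbers (kJ/mol): Be 1757, O 3388.
So the second ionization energies run Be < O.

Be, O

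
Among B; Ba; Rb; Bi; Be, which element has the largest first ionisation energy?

Be

Be is in period 2, group 2; B is in period 2, group 13; Rb is in period 5, group 1; Ba is in period 6, group 2; Bi is in period 6, group 15.
First ionization energy rises across a period (greater Z_eff holds electrons more tightly) and falls down a group (valence electrons are farther from the nucleus).
These span different periods and groups, so the two trends combine.
Ba > Rb: the two effects oppose for this pair; the across-period effect wins (503 vs 403 kJ/mol).
Bi > Ba: both are in period 6; the period trend gives Bi the larger value.
B > Bi: the two effects oppose for this pair; the down-group effect wins (801 vs 703 kJ/mol).
Be > B: this pair runs against the simple trend — see the exception note.
Note the exception: Be has a higher first ionization energy than B, contrary to the simple trend — removing B's lone 2p electron is easier than breaking Be's filled 2s².
For reference (kJ/mol): Be 900, B 801, Rb 403, Ba 503, Bi 703.
The largest first ionisation energy among these belongs to Be.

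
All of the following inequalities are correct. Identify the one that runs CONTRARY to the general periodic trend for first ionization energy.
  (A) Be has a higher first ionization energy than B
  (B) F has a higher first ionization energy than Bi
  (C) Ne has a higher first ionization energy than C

The general trend: first ionization energy increases across a period and decreases down a group.
(A) Be (period 2, group 2) vs B (period 2, group 13): the stated order contradicts the simple trend.
(B) F (period 2, group 17) vs Bi (period 6, group 15): the stated order agrees with the simple trend.
(C) Ne (period 2, group 18) vs C (period 2, group 14): the stated order agrees with the simple trend.
The exception is (A): removing B's lone 2p electron is easier than breaking Be's filled 2s².

(A)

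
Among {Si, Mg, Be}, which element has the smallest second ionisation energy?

After 1 electron has been removed, what remains? Si⁺ still has 3 valence electrons; Mg⁺ still has 1 valence electron; Be⁺ still has 1 valence electron.
All are still removing valence electrons, so compare the +1 ions as you would atoms: IE_2 generally rises across a period (higher Z_eff) and falls down a group (larger shell), subject to the usual subshell exceptions.
Valence configurations: Si⁺ [Ne]3s²3p¹, Mg⁺ [Ne]3s¹, Be⁺ [He]2s¹.
Tabulated IE_2 (kJ/mol): Si 1577, Mg 1451, Be 1757.
Hence IE_2: Mg < Si < Be.

Mg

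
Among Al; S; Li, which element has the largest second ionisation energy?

Li

Consider each +1 ion: Al⁺ still has 2 valence electrons; S⁺ still has 5 valence electrons; Li⁺ is the bare [He] core.
Breaking into a closed-shell core is much more expensive than removing a leftover valence electron — Li has the largest IE_2 here.
Valence configurations: Al⁺ [Ne]3s², S⁺ [Ne]3s²3p³.
Approximate IE_2 values (kJ/mol): Al 1817, S 2252, Li 7298.
Hence IE_2: Al < S < Li.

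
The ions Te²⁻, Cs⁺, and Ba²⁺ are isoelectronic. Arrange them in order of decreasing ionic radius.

Te²⁻ > Cs⁺ > Ba²⁺

All of these have 54 electrons, so size is governed by nuclear charge alone: the more protons, the stronger the pull on the same electron cloud, and the smaller the ion.
Nuclear charges: Ba²⁺ (Z=56), Cs⁺ (Z=55), Te²⁻ (Z=52).
Largest to smallest: Te²⁻ > Cs⁺ > Ba²⁺.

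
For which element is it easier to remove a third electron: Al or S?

Al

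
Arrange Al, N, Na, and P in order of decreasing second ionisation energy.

Na > N > P > Al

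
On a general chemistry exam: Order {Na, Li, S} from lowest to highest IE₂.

S < Na < Li

After 1 electron has been removed, what remains? Na⁺ is the bare [Ne] core; Li⁺ is the bare [He] core; S⁺ still has 5 valence electrons.
Core electrons are held far more tightly than valence electrons, so Na and Li top the IE_2 order.
Approximate IE_2 values (kJ/mol): Na 4562, Li 7298, S 2252.
Overall IE_2 order: S < Na < Li.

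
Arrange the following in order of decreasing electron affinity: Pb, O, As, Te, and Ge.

Te > O > Ge > As > Pb

O is in period 2, group 16; Ge is in period 4, group 14; As is in period 4, group 15; Te is in period 5, group 16; Pb is in period 6, group 14.
Adding an electron releases more energy for atoms nearer the top right (short of the noble gases).
Here both period and group differ, so the two effects have to be weighed against each other.
As > Pb: relative to Pb, both the across-period and down-group shifts push As's electron affinity up.
Ge > As: this pair runs against the simple trend — see the exception note.
O > Ge: relative to Ge, both the across-period and down-group shifts push O's electron affinity up.
Te > O: this pair runs against the simple trend — see the exception note.
Note the exception: Ge has a higher electron affinity than As, contrary to the simple trend — adding an electron to As's half-filled 4p³ is unfavourable, so Ge (4p²) has the more exothermic EA.
Note the exception: Te has a higher electron affinity than O, contrary to the simple trend — O's compact 2p subshell gives strong electron–electron repulsion on the added electron.
Approximate values (kJ/mol): O 141, Ge 119, As 78, Te 190, Pb 35.
So from highest to lowest: Te > O > Ge > As > Pb.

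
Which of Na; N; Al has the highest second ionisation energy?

Na

The second ionization energy removes an electron from the +1 ion. For each element: Na⁺ is the bare [Ne] core; N⁺ still has 4 valence electrons; Al⁺ still has 2 valence electrons.
Core electrons are held far more tightly than valence electrons, so Na tops the IE_2 order.
Valence configurations: N⁺ [He]2s²2p², Al⁺ [Ne]3s².
The numbers (kJ/mol): Na 4562, N 2856, Al 1817.
Hence IE_2: Al < N < Na.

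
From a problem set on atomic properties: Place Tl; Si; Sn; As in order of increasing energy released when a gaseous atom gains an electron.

Tl < As < Sn < Si

EA tends to increase across a period and decrease down a group, though the pattern is less regular than for IE or radius.
Here both period and group differ, so the two effects have to be weighed against each other.
As > Tl: relative to Tl, both the across-period and down-group shifts push As's electron affinity up.
Sn > As: this pair runs against the simple trend — see the exception note.
Si > Sn: Si sits above Sn in group 14, so the down-group effect alone puts Si higher.
Note the exception: Sn has a higher electron affinity than As, contrary to the simple trend — adding an electron to As's half-filled np³ subshell costs electron-pairing energy.
For reference (kJ/mol): Si 134, As 78, Sn 107, Tl 19.
So from lowest to highest: Tl < As < Sn < Si.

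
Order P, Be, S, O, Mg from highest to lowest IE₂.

O, S, P, Be, Mg

After 1 electron has been removed, what remains? P⁺ still has 4 valence electrons; Be⁺ still has 1 valence electron; S⁺ still has 5 valence electrons; O⁺ still has 5 valence electrons; Mg⁺ still has 1 valence electron.
All are still removing valence electrons, so compare the +1 ions as you would atoms: IE_2 generally rises across a period (higher Z_eff) and falls down a group (larger shell), subject to the usual subshell exceptions.
Valence configurations: P⁺ [Ne]3s²3p², Be⁺ [He]2s¹, S⁺ [Ne]3s²3p³, O⁺ [He]2s²2p³, Mg⁺ [Ne]3s¹.
Approximate IE_2 values (kJ/mol): P 1907, Be 1757, S 2252, O 3388, Mg 1451.
Putting it together, IE_2: Mg < Be < P < S < O.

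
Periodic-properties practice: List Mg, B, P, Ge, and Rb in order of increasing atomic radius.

B, P, Ge, Mg, Rb

B is in period 2, group 13; Mg is in period 3, group 2; P is in period 3, group 15; Ge is in period 4, group 14; Rb is in period 5, group 1.
Across a period the added protons contract the valence shell; down a group each new principal shell makes the atom larger.
Neither a single period nor a single group — weigh both effects.
P > B: the two effects oppose for this pair; the down-group effect wins (111 vs 85 pm).
Ge > P: both effects reinforce here, so Ge is clearly the larger of the two.
Mg > Ge: the two effects oppose for this pair; the across-period effect wins (139 vs 121 pm).
Rb > Mg: relative to Mg, both the across-period and down-group shifts push Rb's atomic radius up.
Approximate values (pm): B 85, Mg 139, P 111, Ge 121, Rb 210.
So from smallest to largest: B < P < Ge < Mg < Rb.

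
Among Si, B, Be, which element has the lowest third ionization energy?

Si

Consider each +2 ion: Si²⁺ still has 2 valence electrons; B²⁺ still has 1 valence electron; Be²⁺ is the bare [He] core.
Breaking into a closed-shell core is much more expensive than removing a leftover valence electron — Be has the largest IE_3 here.
Valence configurations: Si²⁺ [Ne]3s², B²⁺ [He]2s¹.
Approximate IE_3 values (kJ/mol): Si 3232, B 3660, Be 14849.
Putting it together, IE_3: Si < B < Be.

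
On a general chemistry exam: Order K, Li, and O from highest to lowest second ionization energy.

Consider each +1 ion: K⁺ is the bare [Ar] core; Li⁺ is the bare [He] core; O⁺ still has 5 valence electrons.
Usually core removal costs more than valence removal, but here the competition is close: a tightly held n=2 valence electron can cost more to remove than an n=3 core electron, so the actual values have to decide it.
Tabulated IE_2 (kJ/mol): K 3052, Li 7298, O 3388.
Putting it together, IE_2: K < O < Li.

Li, O, K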